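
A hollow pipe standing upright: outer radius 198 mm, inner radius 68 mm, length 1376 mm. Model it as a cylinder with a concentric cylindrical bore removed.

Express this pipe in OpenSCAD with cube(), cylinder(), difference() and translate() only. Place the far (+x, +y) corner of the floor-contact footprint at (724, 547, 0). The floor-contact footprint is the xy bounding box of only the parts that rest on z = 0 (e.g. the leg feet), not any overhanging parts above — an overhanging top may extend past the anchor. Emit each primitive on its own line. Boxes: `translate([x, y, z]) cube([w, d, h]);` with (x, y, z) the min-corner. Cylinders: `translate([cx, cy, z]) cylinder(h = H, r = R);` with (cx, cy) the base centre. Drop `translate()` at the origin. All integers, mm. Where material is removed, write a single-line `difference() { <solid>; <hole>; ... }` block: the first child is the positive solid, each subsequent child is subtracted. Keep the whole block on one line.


difference() { translate([526, 349, 0]) cylinder(h = 1376, r = 198); translate([526, 349, 0]) cylinder(h = 1376, r = 68); }


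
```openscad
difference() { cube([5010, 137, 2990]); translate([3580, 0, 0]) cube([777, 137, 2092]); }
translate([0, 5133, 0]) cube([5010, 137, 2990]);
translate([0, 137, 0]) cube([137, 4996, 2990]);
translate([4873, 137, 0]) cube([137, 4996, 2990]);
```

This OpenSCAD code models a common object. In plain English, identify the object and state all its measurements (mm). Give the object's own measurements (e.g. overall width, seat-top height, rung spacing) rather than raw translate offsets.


A single room: four walls, each 2990 mm tall and 137 mm thick, enclosing an outside footprint 5010×5270 mm (x × y), no floor or roof. The front and back walls (−y and +y sides) run the full x-width; the side walls fit between their inner faces. A door opening 777 mm wide and 2092 mm tall is cut through the front wall from the floor up, its −x edge 3580 mm from the wall's −x end.


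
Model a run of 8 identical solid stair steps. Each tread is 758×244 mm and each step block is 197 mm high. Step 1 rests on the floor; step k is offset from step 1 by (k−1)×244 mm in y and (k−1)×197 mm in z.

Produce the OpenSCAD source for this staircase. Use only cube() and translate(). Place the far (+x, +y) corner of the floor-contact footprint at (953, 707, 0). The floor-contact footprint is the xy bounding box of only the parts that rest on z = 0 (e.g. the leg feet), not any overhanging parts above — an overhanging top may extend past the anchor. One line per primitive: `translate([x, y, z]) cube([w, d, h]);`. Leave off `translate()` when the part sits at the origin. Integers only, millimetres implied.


translate([195, 463, 0]) cube([758, 244, 197]);
translate([195, 707, 197]) cube([758, 244, 197]);
translate([195, 951, 394]) cube([758, 244, 197]);
translate([195, 1195, 591]) cube([758, 244, 197]);
translate([195, 1439, 788]) cube([758, 244, 197]);
translate([195, 1683, 985]) cube([758, 244, 197]);
translate([195, 1927, 1182]) cube([758, 244, 197]);
translate([195, 2171, 1379]) cube([758, 244, 197]);


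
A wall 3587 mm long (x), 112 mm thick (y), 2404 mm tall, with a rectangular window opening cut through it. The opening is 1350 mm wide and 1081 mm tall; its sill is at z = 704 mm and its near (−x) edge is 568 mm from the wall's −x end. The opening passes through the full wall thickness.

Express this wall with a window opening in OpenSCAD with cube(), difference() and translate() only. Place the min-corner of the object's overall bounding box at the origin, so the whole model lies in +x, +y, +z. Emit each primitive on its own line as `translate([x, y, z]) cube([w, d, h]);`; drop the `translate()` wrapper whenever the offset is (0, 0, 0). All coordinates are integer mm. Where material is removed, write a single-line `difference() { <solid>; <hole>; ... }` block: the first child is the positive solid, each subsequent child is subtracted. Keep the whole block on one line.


difference() { cube([3587, 112, 2404]); translate([568, 0, 704]) cube([1350, 112, 1081]); }


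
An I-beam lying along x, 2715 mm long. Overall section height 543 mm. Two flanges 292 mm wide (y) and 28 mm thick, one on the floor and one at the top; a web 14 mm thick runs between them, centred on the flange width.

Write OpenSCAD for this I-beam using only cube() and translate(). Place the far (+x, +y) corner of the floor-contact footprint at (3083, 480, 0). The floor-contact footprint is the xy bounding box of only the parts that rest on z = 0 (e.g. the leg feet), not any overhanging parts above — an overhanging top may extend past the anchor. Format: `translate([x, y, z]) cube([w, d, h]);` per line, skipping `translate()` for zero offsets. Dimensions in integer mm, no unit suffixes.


translate([368, 188, 0]) cube([2715, 292, 28]);
translate([368, 327, 28]) cube([2715, 14, 487]);
translate([368, 188, 515]) cube([2715, 292, 28]);


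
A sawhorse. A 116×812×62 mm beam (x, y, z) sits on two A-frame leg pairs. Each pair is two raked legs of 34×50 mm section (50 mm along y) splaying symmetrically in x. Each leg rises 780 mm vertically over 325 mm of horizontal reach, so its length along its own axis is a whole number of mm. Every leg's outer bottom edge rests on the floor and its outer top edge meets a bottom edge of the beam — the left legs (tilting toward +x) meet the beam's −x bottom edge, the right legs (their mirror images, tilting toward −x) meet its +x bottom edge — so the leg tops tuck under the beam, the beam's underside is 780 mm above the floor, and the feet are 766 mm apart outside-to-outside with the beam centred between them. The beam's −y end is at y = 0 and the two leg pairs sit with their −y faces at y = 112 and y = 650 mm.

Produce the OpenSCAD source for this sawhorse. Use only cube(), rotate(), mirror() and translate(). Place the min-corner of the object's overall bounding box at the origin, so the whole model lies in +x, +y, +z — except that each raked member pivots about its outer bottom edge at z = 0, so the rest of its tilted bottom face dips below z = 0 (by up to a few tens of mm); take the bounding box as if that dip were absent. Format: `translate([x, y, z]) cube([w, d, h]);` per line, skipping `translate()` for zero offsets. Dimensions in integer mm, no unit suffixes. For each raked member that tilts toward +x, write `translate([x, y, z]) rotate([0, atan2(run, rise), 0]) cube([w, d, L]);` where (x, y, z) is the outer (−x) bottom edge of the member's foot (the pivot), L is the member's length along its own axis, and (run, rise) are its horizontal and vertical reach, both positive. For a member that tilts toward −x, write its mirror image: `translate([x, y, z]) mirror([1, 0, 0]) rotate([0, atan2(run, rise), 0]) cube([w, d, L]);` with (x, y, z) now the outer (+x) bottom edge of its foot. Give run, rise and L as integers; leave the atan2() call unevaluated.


translate([325, 0, 780]) cube([116, 812, 62]);
translate([0, 112, 0]) rotate([0, atan2(325, 780), 0]) cube([34, 50, 845]);
translate([766, 112, 0]) mirror([1, 0, 0]) rotate([0, atan2(325, 780), 0]) cube([34, 50, 845]);
translate([0, 650, 0]) rotate([0, atan2(325, 780), 0]) cube([34, 50, 845]);
translate([766, 650, 0]) mirror([1, 0, 0]) rotate([0, atan2(325, 780), 0]) cube([34, 50, 845]);


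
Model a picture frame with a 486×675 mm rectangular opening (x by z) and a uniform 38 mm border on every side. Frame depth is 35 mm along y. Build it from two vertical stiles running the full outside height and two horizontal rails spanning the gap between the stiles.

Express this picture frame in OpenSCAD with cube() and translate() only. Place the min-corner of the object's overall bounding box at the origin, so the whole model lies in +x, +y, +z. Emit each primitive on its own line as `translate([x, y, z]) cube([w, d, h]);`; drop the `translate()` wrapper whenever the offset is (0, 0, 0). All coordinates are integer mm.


cube([38, 35, 751]);
translate([524, 0, 0]) cube([38, 35, 751]);
translate([38, 0, 0]) cube([486, 35, 38]);
translate([38, 0, 713]) cube([486, 35, 38]);


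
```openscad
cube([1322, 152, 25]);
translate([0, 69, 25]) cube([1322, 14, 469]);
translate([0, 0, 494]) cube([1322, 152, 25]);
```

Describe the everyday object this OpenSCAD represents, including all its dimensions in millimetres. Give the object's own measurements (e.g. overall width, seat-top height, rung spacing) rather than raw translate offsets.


An I-beam lying along x, 1322 mm long. Overall section height 519 mm. Two flanges 152 mm wide (y) and 25 mm thick, one on the floor and one at the top; a web 14 mm thick runs between them, centred on the flange width.


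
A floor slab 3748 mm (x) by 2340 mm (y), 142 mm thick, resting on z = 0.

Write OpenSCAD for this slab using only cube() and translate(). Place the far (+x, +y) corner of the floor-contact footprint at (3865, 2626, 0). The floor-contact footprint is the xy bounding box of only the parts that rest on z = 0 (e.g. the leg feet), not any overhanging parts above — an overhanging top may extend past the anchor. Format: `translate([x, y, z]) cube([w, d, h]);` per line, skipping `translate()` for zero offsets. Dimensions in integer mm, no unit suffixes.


translate([117, 286, 0]) cube([3748, 2340, 142]);


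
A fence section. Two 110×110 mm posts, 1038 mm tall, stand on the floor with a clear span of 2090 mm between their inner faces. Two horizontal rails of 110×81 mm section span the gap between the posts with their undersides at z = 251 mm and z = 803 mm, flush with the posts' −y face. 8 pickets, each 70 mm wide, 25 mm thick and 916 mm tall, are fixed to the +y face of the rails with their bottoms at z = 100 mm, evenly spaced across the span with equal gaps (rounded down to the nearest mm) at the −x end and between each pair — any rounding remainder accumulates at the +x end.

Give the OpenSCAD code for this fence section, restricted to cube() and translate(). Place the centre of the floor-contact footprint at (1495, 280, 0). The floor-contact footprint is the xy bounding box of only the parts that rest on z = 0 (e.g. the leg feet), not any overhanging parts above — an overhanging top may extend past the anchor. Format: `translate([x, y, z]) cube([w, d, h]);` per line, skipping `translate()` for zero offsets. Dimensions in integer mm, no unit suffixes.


translate([340, 225, 0]) cube([110, 110, 1038]);
translate([2540, 225, 0]) cube([110, 110, 1038]);
translate([450, 225, 251]) cube([2090, 110, 81]);
translate([450, 225, 803]) cube([2090, 110, 81]);
translate([620, 335, 100]) cube([70, 25, 916]);
translate([860, 335, 100]) cube([70, 25, 916]);
translate([1100, 335, 100]) cube([70, 25, 916]);
translate([1340, 335, 100]) cube([70, 25, 916]);
translate([1580, 335, 100]) cube([70, 25, 916]);
translate([1820, 335, 100]) cube([70, 25, 916]);
translate([2060, 335, 100]) cube([70, 25, 916]);
translate([2300, 335, 100]) cube([70, 25, 916]);


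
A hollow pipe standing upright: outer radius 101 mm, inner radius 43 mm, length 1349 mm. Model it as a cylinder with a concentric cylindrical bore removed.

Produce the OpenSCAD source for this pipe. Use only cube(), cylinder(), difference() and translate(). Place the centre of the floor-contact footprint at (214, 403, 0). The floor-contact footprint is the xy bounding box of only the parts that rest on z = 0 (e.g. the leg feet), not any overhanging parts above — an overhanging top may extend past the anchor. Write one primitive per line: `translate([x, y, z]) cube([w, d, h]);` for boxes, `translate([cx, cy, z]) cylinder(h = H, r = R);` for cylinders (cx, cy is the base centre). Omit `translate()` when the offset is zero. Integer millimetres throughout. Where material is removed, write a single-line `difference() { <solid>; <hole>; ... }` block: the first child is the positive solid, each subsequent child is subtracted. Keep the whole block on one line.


difference() { translate([214, 403, 0]) cylinder(h = 1349, r = 101); translate([214, 403, 0]) cylinder(h = 1349, r = 43); }


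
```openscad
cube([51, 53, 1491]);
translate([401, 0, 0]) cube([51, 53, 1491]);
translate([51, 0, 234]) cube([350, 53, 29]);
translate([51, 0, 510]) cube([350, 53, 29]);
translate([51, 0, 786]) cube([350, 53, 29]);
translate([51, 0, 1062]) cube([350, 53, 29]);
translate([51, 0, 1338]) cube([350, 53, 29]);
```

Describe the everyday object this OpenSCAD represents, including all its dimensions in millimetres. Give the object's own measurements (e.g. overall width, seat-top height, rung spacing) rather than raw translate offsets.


A straight ladder. Two 51×53 mm vertical rails, 1491 mm tall, stand 452 mm apart (outside-to-outside) with their front faces coplanar on the −y side. 5 rungs, each 53 mm deep and 29 mm tall, span between the inner faces of the rails, front faces flush with the rails. The lowest rung's underside is at z = 234 mm and rungs are spaced 276 mm apart (underside to underside).


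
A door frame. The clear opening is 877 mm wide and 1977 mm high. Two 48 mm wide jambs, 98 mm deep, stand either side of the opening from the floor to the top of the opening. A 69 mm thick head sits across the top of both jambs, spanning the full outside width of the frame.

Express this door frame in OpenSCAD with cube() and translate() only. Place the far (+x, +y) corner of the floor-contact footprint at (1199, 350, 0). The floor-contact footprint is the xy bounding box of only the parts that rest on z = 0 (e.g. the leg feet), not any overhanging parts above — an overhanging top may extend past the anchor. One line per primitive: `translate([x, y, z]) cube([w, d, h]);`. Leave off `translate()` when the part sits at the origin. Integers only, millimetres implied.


translate([226, 252, 0]) cube([48, 98, 1977]);
translate([1151, 252, 0]) cube([48, 98, 1977]);
translate([226, 252, 1977]) cube([973, 98, 69]);


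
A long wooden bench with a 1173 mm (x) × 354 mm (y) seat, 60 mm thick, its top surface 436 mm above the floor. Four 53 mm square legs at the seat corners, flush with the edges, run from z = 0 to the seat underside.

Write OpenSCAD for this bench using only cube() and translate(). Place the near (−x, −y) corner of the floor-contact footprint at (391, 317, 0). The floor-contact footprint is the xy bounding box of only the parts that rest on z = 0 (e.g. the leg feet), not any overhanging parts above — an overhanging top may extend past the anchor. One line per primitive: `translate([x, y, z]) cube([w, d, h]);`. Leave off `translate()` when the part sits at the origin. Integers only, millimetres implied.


translate([391, 317, 376]) cube([1173, 354, 60]);
translate([391, 317, 0]) cube([53, 53, 376]);
translate([391, 618, 0]) cube([53, 53, 376]);
translate([1511, 317, 0]) cube([53, 53, 376]);
translate([1511, 618, 0]) cube([53, 53, 376]);


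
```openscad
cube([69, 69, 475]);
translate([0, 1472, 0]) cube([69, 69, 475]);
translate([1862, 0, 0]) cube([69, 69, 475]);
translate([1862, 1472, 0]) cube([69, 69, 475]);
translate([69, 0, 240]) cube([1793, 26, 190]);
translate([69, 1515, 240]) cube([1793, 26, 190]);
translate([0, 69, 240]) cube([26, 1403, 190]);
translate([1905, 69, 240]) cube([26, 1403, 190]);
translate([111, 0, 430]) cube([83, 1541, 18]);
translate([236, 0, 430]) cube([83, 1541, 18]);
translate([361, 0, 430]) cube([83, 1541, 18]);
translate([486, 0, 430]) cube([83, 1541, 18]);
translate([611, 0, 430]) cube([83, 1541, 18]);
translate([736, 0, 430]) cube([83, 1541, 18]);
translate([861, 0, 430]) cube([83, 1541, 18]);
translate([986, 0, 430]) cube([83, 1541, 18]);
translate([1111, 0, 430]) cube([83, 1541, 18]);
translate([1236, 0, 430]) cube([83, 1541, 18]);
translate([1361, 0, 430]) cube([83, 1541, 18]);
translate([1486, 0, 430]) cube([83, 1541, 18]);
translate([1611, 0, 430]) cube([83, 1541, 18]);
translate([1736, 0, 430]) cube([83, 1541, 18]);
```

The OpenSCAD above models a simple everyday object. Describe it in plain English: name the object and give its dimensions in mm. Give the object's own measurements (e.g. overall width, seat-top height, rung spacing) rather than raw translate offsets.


A bed frame 1931 mm long (x) by 1541 mm wide (y). Four 69×69 mm corner posts, 475 mm tall, at the corners of the footprint. Four rails of 26 mm thickness and 190 mm height run between adjacent posts with their undersides at z = 240 mm, their outer faces flush with the outside of the frame (the two x-running rails run between the posts' inner faces; the two y-running rails run between the posts' inner faces). 14 slats, each 83 mm wide (x) and 18 mm thick, lie across the top of the two x-running rails, running the full 1541 mm width of the frame in y; along x they sit between the end posts with a 42 mm gap after the −x posts and between neighbouring slats, leaving 43 mm before the +x posts.


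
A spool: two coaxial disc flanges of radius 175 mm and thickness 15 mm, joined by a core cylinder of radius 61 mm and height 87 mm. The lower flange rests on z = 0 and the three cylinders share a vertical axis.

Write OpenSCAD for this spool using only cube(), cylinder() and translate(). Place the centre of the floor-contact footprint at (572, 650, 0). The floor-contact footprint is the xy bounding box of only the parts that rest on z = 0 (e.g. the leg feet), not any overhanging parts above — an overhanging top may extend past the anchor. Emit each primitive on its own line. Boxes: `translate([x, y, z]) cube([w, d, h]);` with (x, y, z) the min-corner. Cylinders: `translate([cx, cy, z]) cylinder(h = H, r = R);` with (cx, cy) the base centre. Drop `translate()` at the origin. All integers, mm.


translate([572, 650, 0]) cylinder(h = 15, r = 175);
translate([572, 650, 15]) cylinder(h = 87, r = 61);
translate([572, 650, 102]) cylinder(h = 15, r = 175);


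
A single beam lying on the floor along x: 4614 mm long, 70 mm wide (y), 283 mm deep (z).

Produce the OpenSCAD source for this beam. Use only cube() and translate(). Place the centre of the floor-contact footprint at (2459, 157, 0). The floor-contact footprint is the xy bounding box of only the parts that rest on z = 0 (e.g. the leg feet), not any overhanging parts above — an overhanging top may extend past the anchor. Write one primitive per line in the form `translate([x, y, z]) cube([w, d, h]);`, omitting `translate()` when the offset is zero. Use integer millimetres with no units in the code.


translate([152, 122, 0]) cube([4614, 70, 283]);


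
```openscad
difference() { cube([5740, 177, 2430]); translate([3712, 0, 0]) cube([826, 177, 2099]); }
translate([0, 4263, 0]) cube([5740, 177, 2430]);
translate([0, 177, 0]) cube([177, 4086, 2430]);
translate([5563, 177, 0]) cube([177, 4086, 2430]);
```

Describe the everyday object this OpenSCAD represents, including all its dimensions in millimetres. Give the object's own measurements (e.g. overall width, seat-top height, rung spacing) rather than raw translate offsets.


A single room: four walls, each 2430 mm tall and 177 mm thick, enclosing an outside footprint 5740×4440 mm (x × y), no floor or roof. The front and back walls (−y and +y sides) run the full x-width; the side walls fit between their inner faces. A door opening 826 mm wide and 2099 mm tall is cut through the front wall from the floor up, its −x edge 3712 mm from the wall's −x end.


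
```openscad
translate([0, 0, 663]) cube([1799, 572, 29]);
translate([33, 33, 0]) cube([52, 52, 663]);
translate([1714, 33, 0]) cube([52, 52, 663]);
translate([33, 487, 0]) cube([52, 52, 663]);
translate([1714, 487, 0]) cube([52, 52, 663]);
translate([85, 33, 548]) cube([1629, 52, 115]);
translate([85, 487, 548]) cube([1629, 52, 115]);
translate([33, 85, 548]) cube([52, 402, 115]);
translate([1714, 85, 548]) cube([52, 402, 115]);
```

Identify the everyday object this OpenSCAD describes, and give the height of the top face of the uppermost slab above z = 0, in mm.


A table. The table height is 692 mm.

A 1799×572×29 slab sits at z = 663 on four 52 mm square posts — a table. The top surface is at 663 + 29 = 692 mm.


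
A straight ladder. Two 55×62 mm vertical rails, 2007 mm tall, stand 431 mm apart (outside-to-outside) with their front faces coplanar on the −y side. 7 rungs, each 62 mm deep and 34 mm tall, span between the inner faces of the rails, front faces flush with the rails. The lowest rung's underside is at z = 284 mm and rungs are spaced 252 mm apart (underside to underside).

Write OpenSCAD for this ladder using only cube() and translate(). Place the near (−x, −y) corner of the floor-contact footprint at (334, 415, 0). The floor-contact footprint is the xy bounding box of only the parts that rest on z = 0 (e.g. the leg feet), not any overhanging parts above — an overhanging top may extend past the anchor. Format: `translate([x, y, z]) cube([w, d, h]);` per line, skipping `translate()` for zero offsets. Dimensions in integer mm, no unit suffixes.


translate([334, 415, 0]) cube([55, 62, 2007]);
translate([710, 415, 0]) cube([55, 62, 2007]);
translate([389, 415, 284]) cube([321, 62, 34]);
translate([389, 415, 536]) cube([321, 62, 34]);
translate([389, 415, 788]) cube([321, 62, 34]);
translate([389, 415, 1040]) cube([321, 62, 34]);
translate([389, 415, 1292]) cube([321, 62, 34]);
translate([389, 415, 1544]) cube([321, 62, 34]);
translate([389, 415, 1796]) cube([321, 62, 34]);


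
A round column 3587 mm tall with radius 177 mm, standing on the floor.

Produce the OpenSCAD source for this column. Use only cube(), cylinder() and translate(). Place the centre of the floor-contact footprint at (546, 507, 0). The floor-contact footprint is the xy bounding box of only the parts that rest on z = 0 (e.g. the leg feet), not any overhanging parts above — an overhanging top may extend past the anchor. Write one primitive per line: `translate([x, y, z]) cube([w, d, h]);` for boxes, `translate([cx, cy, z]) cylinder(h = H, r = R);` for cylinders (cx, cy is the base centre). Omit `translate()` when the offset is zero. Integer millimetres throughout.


translate([546, 507, 0]) cylinder(h = 3587, r = 177);


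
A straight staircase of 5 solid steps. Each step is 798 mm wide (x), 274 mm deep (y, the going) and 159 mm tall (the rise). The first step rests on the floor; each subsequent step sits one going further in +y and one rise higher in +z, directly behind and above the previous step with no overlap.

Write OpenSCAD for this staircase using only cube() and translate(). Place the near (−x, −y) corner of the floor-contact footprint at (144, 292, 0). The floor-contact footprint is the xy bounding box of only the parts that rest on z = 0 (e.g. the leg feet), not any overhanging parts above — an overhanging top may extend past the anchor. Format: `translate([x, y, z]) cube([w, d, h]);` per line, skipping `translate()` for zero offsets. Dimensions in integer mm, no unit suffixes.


translate([144, 292, 0]) cube([798, 274, 159]);
translate([144, 566, 159]) cube([798, 274, 159]);
translate([144, 840, 318]) cube([798, 274, 159]);
translate([144, 1114, 477]) cube([798, 274, 159]);
translate([144, 1388, 636]) cube([798, 274, 159]);


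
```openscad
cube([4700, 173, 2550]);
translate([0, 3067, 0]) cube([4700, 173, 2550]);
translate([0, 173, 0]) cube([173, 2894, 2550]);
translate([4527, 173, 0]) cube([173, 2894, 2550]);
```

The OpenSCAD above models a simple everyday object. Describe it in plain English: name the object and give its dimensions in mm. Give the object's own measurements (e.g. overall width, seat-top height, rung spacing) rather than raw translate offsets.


The wall frame of a small rectangular building: four walls, each 2550 mm tall and 173 mm thick, enclosing a footprint 4700 mm (x) by 3240 mm (y) outside-to-outside, with no floor or roof. The front and back walls (the −y and +y sides) span the full width; the two side walls fit between them.


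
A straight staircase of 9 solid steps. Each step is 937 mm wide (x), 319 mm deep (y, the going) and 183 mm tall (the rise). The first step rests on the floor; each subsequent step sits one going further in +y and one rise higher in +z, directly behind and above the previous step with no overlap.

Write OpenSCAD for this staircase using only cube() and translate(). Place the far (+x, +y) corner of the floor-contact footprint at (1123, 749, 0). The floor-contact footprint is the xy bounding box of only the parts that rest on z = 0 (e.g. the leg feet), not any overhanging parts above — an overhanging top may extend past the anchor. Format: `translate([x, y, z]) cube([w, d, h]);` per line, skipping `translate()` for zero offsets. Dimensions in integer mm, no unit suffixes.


translate([186, 430, 0]) cube([937, 319, 183]);
translate([186, 749, 183]) cube([937, 319, 183]);
translate([186, 1068, 366]) cube([937, 319, 183]);
translate([186, 1387, 549]) cube([937, 319, 183]);
translate([186, 1706, 732]) cube([937, 319, 183]);
translate([186, 2025, 915]) cube([937, 319, 183]);
translate([186, 2344, 1098]) cube([937, 319, 183]);
translate([186, 2663, 1281]) cube([937, 319, 183]);
translate([186, 2982, 1464]) cube([937, 319, 183]);


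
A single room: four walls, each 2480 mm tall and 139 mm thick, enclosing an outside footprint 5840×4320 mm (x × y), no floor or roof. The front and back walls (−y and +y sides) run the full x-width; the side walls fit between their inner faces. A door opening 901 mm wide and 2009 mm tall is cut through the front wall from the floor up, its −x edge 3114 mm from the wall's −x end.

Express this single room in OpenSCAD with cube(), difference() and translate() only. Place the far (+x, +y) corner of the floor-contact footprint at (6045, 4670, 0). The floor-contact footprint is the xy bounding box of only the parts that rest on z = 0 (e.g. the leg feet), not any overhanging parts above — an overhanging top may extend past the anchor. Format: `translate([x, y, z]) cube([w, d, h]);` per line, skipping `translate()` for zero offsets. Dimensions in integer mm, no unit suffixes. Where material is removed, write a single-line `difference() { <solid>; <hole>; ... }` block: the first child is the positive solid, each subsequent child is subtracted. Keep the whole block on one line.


difference() { translate([205, 350, 0]) cube([5840, 139, 2480]); translate([3319, 350, 0]) cube([901, 139, 2009]); }
translate([205, 4531, 0]) cube([5840, 139, 2480]);
translate([205, 489, 0]) cube([139, 4042, 2480]);
translate([5906, 489, 0]) cube([139, 4042, 2480]);


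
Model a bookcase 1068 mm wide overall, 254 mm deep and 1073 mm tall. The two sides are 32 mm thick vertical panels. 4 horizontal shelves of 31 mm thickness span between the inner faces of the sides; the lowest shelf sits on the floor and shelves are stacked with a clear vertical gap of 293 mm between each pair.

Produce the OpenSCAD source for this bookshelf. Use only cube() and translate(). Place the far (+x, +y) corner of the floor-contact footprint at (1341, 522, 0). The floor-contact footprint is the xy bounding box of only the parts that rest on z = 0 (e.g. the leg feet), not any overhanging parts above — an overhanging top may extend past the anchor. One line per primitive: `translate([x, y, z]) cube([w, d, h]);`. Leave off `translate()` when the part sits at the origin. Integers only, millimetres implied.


translate([273, 268, 0]) cube([32, 254, 1073]);
translate([1309, 268, 0]) cube([32, 254, 1073]);
translate([305, 268, 0]) cube([1004, 254, 31]);
translate([305, 268, 324]) cube([1004, 254, 31]);
translate([305, 268, 648]) cube([1004, 254, 31]);
translate([305, 268, 972]) cube([1004, 254, 31]);


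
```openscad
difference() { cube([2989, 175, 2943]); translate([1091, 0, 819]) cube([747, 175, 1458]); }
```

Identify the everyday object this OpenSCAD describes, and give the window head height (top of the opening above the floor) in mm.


A wall with a window opening. The window head height is 2277 mm.

A wall with a rectangular opening subtracted — a window. Sill at z = 819, opening 1458 mm tall, so the head is at 819 + 1458 = 2277 mm.


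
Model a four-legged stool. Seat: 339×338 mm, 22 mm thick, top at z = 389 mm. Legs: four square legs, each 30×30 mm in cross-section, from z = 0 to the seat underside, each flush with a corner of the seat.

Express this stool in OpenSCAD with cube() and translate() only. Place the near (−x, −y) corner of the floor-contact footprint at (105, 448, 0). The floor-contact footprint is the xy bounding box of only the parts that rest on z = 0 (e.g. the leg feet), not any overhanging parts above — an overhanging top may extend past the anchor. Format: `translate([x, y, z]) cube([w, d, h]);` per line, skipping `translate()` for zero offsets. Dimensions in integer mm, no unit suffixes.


translate([105, 448, 367]) cube([339, 338, 22]);
translate([105, 448, 0]) cube([30, 30, 367]);
translate([414, 448, 0]) cube([30, 30, 367]);
translate([105, 756, 0]) cube([30, 30, 367]);
translate([414, 756, 0]) cube([30, 30, 367]);


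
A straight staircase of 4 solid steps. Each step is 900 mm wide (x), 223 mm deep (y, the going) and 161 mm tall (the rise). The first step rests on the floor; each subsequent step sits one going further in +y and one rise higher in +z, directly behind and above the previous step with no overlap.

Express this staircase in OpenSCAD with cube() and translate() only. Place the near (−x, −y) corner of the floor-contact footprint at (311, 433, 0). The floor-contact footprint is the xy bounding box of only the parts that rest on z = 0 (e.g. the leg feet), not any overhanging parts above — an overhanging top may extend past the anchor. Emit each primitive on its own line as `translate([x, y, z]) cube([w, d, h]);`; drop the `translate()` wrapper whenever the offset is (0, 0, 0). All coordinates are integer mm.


translate([311, 433, 0]) cube([900, 223, 161]);
translate([311, 656, 161]) cube([900, 223, 161]);
translate([311, 879, 322]) cube([900, 223, 161]);
translate([311, 1102, 483]) cube([900, 223, 161]);


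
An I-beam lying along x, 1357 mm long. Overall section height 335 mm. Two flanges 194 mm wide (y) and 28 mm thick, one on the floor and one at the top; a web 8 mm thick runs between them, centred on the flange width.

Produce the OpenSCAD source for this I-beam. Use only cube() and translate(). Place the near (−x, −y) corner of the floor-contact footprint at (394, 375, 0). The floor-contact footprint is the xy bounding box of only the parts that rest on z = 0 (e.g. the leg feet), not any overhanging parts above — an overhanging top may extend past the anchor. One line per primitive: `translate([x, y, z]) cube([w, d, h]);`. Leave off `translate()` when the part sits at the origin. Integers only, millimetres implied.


translate([394, 375, 0]) cube([1357, 194, 28]);
translate([394, 468, 28]) cube([1357, 8, 279]);
translate([394, 375, 307]) cube([1357, 194, 28]);


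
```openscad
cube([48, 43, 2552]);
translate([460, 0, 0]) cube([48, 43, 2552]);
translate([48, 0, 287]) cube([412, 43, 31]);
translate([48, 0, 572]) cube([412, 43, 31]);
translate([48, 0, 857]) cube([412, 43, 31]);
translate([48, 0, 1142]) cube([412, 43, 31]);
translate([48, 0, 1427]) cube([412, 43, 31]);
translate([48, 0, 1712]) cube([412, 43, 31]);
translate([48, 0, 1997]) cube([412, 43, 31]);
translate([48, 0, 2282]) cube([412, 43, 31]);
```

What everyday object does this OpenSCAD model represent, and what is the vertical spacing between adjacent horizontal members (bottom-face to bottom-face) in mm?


A ladder. The rung spacing is 285 mm.

Two tall 48×43 posts with 8 short bars between them — a ladder. Adjacent rungs sit at z = 287 and z = 572, so the spacing is 572 − 287 = 285 mm.


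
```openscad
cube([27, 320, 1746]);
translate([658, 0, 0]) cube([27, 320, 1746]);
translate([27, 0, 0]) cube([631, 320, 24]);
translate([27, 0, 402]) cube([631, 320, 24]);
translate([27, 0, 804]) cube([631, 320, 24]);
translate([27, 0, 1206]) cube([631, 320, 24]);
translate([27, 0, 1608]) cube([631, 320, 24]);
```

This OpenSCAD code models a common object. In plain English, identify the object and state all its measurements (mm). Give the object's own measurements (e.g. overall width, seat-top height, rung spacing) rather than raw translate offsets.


An open bookshelf. Two side panels, each 27 mm thick, 320 mm deep and 1746 mm tall, stand 685 mm apart (outside-to-outside). Between them sit 5 shelves, each 24 mm thick and 320 mm deep, spanning the full gap between the sides. The bottom shelf rests on the floor (its underside at z = 0) and the clear gap between one shelf's top and the next shelf's underside is 378 mm.


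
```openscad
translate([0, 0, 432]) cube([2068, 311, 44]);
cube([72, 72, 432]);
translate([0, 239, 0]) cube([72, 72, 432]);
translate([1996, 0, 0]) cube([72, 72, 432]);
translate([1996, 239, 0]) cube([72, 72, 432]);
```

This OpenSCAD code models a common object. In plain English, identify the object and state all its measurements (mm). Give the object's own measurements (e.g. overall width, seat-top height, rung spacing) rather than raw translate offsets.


A long wooden bench with a 2068 mm (x) × 311 mm (y) seat, 44 mm thick, its top surface 476 mm above the floor. Four 72 mm square legs at the seat corners, flush with the edges, run from z = 0 to the seat underside.


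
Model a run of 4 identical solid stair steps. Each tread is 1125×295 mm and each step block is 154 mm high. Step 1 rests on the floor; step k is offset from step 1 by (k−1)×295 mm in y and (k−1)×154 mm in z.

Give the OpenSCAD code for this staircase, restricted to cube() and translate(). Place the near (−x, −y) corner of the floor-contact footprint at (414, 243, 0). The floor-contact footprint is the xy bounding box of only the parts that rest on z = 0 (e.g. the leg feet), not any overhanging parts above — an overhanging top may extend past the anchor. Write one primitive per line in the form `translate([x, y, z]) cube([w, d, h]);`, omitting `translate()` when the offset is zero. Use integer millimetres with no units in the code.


translate([414, 243, 0]) cube([1125, 295, 154]);
translate([414, 538, 154]) cube([1125, 295, 154]);
translate([414, 833, 308]) cube([1125, 295, 154]);
translate([414, 1128, 462]) cube([1125, 295, 154]);


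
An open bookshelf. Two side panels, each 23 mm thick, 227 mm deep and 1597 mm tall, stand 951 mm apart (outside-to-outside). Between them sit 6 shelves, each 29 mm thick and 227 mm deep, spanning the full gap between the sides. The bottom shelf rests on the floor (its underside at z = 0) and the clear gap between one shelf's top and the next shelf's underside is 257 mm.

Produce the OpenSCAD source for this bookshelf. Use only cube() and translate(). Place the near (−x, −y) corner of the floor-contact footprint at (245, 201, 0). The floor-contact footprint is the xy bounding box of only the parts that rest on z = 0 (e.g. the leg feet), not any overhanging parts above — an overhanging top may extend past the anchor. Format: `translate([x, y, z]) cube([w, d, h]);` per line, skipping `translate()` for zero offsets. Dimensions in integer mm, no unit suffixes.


translate([245, 201, 0]) cube([23, 227, 1597]);
translate([1173, 201, 0]) cube([23, 227, 1597]);
translate([268, 201, 0]) cube([905, 227, 29]);
translate([268, 201, 286]) cube([905, 227, 29]);
translate([268, 201, 572]) cube([905, 227, 29]);
translate([268, 201, 858]) cube([905, 227, 29]);
translate([268, 201, 1144]) cube([905, 227, 29]);
translate([268, 201, 1430]) cube([905, 227, 29]);


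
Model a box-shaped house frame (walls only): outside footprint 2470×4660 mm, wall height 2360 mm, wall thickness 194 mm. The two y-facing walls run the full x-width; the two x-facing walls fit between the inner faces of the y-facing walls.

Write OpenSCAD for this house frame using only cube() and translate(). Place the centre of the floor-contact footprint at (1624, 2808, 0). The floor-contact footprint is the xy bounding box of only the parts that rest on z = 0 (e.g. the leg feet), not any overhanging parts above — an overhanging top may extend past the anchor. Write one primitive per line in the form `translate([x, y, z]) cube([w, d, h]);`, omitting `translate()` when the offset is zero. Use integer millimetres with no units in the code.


translate([389, 478, 0]) cube([2470, 194, 2360]);
translate([389, 4944, 0]) cube([2470, 194, 2360]);
translate([389, 672, 0]) cube([194, 4272, 2360]);
translate([2665, 672, 0]) cube([194, 4272, 2360]);


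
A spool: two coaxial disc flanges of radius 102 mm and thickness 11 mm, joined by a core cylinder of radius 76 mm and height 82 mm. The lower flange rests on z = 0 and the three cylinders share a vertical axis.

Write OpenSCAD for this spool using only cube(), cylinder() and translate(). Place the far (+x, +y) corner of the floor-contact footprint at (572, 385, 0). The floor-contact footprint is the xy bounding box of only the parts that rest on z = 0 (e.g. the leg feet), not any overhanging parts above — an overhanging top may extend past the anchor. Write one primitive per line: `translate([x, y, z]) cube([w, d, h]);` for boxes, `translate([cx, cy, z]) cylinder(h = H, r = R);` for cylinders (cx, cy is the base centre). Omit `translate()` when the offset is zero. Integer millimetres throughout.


translate([470, 283, 0]) cylinder(h = 11, r = 102);
translate([470, 283, 11]) cylinder(h = 82, r = 76);
translate([470, 283, 93]) cylinder(h = 11, r = 102);


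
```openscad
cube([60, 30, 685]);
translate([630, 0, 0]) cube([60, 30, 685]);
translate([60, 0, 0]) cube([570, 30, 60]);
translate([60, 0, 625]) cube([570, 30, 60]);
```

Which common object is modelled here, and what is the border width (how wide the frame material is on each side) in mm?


A picture frame. The border width is 60 mm.

Four thin pieces enclosing a rectangular opening — a picture frame. The two full-height stiles are 685 mm tall; the top rail sits at z = 625 and is 60 mm tall, so the border above the opening is 685 − 625 = 60 mm, matching the stile x-width.


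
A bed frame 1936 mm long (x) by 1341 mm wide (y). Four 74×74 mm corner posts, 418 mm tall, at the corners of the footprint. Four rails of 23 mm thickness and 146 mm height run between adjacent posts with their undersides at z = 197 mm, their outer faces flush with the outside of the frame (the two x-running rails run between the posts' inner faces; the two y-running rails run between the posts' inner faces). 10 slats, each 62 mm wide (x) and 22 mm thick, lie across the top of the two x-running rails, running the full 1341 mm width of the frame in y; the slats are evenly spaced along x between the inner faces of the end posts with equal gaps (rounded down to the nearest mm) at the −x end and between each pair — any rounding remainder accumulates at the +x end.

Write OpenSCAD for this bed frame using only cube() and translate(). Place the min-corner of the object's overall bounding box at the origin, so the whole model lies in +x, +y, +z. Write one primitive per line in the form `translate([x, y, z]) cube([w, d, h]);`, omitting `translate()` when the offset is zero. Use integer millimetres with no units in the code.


cube([74, 74, 418]);
translate([0, 1267, 0]) cube([74, 74, 418]);
translate([1862, 0, 0]) cube([74, 74, 418]);
translate([1862, 1267, 0]) cube([74, 74, 418]);
translate([74, 0, 197]) cube([1788, 23, 146]);
translate([74, 1318, 197]) cube([1788, 23, 146]);
translate([0, 74, 197]) cube([23, 1193, 146]);
translate([1913, 74, 197]) cube([23, 1193, 146]);
translate([180, 0, 343]) cube([62, 1341, 22]);
translate([348, 0, 343]) cube([62, 1341, 22]);
translate([516, 0, 343]) cube([62, 1341, 22]);
translate([684, 0, 343]) cube([62, 1341, 22]);
translate([852, 0, 343]) cube([62, 1341, 22]);
translate([1020, 0, 343]) cube([62, 1341, 22]);
translate([1188, 0, 343]) cube([62, 1341, 22]);
translate([1356, 0, 343]) cube([62, 1341, 22]);
translate([1524, 0, 343]) cube([62, 1341, 22]);
translate([1692, 0, 343]) cube([62, 1341, 22]);


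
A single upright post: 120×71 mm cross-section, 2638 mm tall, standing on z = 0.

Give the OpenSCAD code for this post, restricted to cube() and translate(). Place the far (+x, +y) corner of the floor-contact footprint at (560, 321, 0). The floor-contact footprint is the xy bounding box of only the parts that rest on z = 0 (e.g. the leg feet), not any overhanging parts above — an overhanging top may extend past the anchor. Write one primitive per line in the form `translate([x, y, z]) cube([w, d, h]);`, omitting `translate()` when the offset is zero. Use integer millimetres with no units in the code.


translate([440, 250, 0]) cube([120, 71, 2638]);
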